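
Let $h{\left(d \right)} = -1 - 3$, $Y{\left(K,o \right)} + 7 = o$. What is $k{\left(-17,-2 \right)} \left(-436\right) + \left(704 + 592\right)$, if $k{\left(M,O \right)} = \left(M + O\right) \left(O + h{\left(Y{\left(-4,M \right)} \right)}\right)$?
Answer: $-48408$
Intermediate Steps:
$Y{\left(K,o \right)} = -7 + o$
$h{\left(d \right)} = -4$
$k{\left(M,O \right)} = \left(-4 + O\right) \left(M + O\right)$ ($k{\left(M,O \right)} = \left(M + O\right) \left(O - 4\right) = \left(M + O\right) \left(-4 + O\right) = \left(-4 + O\right) \left(M + O\right)$)
$k{\left(-17,-2 \right)} \left(-436\right) + \left(704 + 592\right) = \left(\left(-2\right)^{2} - -68 - -8 - -34\right) \left(-436\right) + \left(704 + 592\right) = \left(4 + 68 + 8 + 34\right) \left(-436\right) + 1296 = 114 \left(-436\right) + 1296 = -49704 + 1296 = -48408$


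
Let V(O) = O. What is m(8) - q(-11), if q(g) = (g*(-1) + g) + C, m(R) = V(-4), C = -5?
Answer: 1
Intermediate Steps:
m(R) = -4
q(g) = -5 (q(g) = (g*(-1) + g) - 5 = (-g + g) - 5 = 0 - 5 = -5)
m(8) - q(-11) = -4 - 1*(-5) = -4 + 5 = 1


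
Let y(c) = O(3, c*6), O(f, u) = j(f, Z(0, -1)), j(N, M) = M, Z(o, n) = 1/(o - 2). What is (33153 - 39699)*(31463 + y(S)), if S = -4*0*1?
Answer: -205953525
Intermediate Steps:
S = 0 (S = 0*1 = 0)
Z(o, n) = 1/(-2 + o)
O(f, u) = -1/2 (O(f, u) = 1/(-2 + 0) = 1/(-2) = -1/2)
y(c) = -1/2
(33153 - 39699)*(31463 + y(S)) = (33153 - 39699)*(31463 - 1/2) = -6546*62925/2 = -205953525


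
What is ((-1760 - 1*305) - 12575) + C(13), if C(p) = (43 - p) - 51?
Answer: -14661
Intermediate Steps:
C(p) = -8 - p
((-1760 - 1*305) - 12575) + C(13) = ((-1760 - 1*305) - 12575) + (-8 - 1*13) = ((-1760 - 305) - 12575) + (-8 - 13) = (-2065 - 12575) - 21 = -14640 - 21 = -14661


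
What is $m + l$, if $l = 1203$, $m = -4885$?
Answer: $-3682$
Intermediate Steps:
$m + l = -4885 + 1203 = -3682$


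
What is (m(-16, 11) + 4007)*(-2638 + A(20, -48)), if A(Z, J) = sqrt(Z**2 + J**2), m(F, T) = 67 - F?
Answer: -10576740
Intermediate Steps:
A(Z, J) = sqrt(J**2 + Z**2)
(m(-16, 11) + 4007)*(-2638 + A(20, -48)) = ((67 - 1*(-16)) + 4007)*(-2638 + sqrt((-48)**2 + 20**2)) = ((67 + 16) + 4007)*(-2638 + sqrt(2304 + 400)) = (83 + 4007)*(-2638 + sqrt(2704)) = 4090*(-2638 + 52) = 4090*(-2586) = -10576740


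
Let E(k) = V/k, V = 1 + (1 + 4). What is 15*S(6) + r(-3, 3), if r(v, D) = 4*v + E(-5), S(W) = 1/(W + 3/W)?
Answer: -708/65 ≈ -10.892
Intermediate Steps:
V = 6 (V = 1 + 5 = 6)
E(k) = 6/k
r(v, D) = -6/5 + 4*v (r(v, D) = 4*v + 6/(-5) = 4*v + 6*(-⅕) = 4*v - 6/5 = -6/5 + 4*v)
15*S(6) + r(-3, 3) = 15*(6/(3 + 6²)) + (-6/5 + 4*(-3)) = 15*(6/(3 + 36)) + (-6/5 - 12) = 15*(6/39) - 66/5 = 15*(6*(1/39)) - 66/5 = 15*(2/13) - 66/5 = 30/13 - 66/5 = -708/65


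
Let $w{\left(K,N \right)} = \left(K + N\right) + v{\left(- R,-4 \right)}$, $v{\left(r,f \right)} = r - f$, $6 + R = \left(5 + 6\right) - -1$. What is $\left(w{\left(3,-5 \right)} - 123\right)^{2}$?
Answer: $16129$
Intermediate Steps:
$R = 6$ ($R = -6 + \left(\left(5 + 6\right) - -1\right) = -6 + \left(11 + 1\right) = -6 + 12 = 6$)
$w{\left(K,N \right)} = -2 + K + N$ ($w{\left(K,N \right)} = \left(K + N\right) - 2 = -2 + K + N$)
$\left(w{\left(3,-5 \right)} - 123\right)^{2} = \left(\left(-2 + 3 - 5\right) - 123\right)^{2} = \left(-4 - 123\right)^{2} = \left(-127\right)^{2} = 16129$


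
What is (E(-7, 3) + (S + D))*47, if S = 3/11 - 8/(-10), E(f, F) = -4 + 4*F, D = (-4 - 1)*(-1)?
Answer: 36378/55 ≈ 661.42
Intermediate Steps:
D = 5 (D = -5*(-1) = 5)
S = 59/55 (S = 3*(1/11) - 8*(-1/10) = 3/11 + 4/5 = 59/55 ≈ 1.0727)
(E(-7, 3) + (S + D))*47 = ((-4 + 4*3) + (59/55 + 5))*47 = ((-4 + 12) + 334/55)*47 = (8 + 334/55)*47 = (774/55)*47 = 36378/55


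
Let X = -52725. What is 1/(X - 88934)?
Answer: -1/141659 ≈ -7.0592e-6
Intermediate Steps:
1/(X - 88934) = 1/(-52725 - 88934) = 1/(-141659) = -1/141659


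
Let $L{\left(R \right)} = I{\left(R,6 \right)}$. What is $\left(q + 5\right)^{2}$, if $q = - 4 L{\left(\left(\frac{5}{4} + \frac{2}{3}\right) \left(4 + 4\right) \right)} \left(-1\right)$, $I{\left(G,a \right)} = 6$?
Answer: $841$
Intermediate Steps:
$L{\left(R \right)} = 6$
$q = 24$ ($q = \left(-4\right) 6 \left(-1\right) = \left(-24\right) \left(-1\right) = 24$)
$\left(q + 5\right)^{2} = \left(24 + 5\right)^{2} = 29^{2} = 841$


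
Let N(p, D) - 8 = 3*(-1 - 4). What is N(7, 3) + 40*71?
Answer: 2833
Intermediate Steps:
N(p, D) = -7 (N(p, D) = 8 + 3*(-1 - 4) = 8 + 3*(-5) = 8 - 15 = -7)
N(7, 3) + 40*71 = -7 + 40*71 = -7 + 2840 = 2833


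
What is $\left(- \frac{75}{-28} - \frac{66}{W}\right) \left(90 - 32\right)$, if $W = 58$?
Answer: $\frac{1251}{14} \approx 89.357$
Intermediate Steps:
$\left(- \frac{75}{-28} - \frac{66}{W}\right) \left(90 - 32\right) = \left(- \frac{75}{-28} - \frac{66}{58}\right) \left(90 - 32\right) = \left(\left(-75\right) \left(- \frac{1}{28}\right) - \frac{33}{29}\right) 58 = \left(\frac{75}{28} - \frac{33}{29}\right) 58 = \frac{1251}{812} \cdot 58 = \frac{1251}{14}$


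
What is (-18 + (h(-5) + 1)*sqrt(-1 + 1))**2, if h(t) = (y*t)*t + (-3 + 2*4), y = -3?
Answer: 324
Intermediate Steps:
h(t) = 5 - 3*t**2 (h(t) = (-3*t)*t + (-3 + 2*4) = -3*t**2 + (-3 + 8) = -3*t**2 + 5 = 5 - 3*t**2)
(-18 + (h(-5) + 1)*sqrt(-1 + 1))**2 = (-18 + ((5 - 3*(-5)**2) + 1)*sqrt(-1 + 1))**2 = (-18 + ((5 - 3*25) + 1)*sqrt(0))**2 = (-18 + ((5 - 75) + 1)*0)**2 = (-18 + (-70 + 1)*0)**2 = (-18 - 69*0)**2 = (-18 + 0)**2 = (-18)**2 = 324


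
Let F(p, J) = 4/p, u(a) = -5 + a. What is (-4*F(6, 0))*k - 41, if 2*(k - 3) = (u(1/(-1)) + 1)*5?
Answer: -47/3 ≈ -15.667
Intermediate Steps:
k = -19/2 (k = 3 + (((-5 + 1/(-1)) + 1)*5)/2 = 3 + (((-5 + 1*(-1)) + 1)*5)/2 = 3 + (((-5 - 1) + 1)*5)/2 = 3 + ((-6 + 1)*5)/2 = 3 + (-5*5)/2 = 3 + (½)*(-25) = 3 - 25/2 = -19/2 ≈ -9.5000)
(-4*F(6, 0))*k - 41 = -16/6*(-19/2) - 41 = -4*⅔*(-19/2) - 41 = -8/3*(-19/2) - 41 = 76/3 - 41 = -47/3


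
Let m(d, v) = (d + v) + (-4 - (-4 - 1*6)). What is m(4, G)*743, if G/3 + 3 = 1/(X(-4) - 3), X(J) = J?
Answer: 2972/7 ≈ 424.57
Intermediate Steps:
G = -66/7 (G = -9 + 3/(-4 - 3) = -9 + 3/(-7) = -9 + 3*(-⅐) = -9 - 3/7 = -66/7 ≈ -9.4286)
m(d, v) = 6 + d + v (m(d, v) = (d + v) + (-4 - (-4 - 6)) = (d + v) + (-4 - 1*(-10)) = (d + v) + (-4 + 10) = (d + v) + 6 = 6 + d + v)
m(4, G)*743 = (6 + 4 - 66/7)*743 = (4/7)*743 = 2972/7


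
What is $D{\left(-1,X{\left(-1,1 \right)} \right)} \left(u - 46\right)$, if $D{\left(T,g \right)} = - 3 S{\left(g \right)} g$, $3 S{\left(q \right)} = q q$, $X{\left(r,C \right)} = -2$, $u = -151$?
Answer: $-1576$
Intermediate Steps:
$S{\left(q \right)} = \frac{q^{2}}{3}$ ($S{\left(q \right)} = \frac{q q}{3} = \frac{q^{2}}{3}$)
$D{\left(T,g \right)} = - g^{3}$ ($D{\left(T,g \right)} = - 3 \frac{g^{2}}{3} g = - g^{2} g = - g^{3}$)
$D{\left(-1,X{\left(-1,1 \right)} \right)} \left(u - 46\right) = - \left(-2\right)^{3} \left(-151 - 46\right) = \left(-1\right) \left(-8\right) \left(-197\right) = 8 \left(-197\right) = -1576$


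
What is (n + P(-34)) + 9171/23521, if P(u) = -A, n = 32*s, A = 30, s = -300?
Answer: -226498059/23521 ≈ -9629.6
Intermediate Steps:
n = -9600 (n = 32*(-300) = -9600)
P(u) = -30 (P(u) = -1*30 = -30)
(n + P(-34)) + 9171/23521 = (-9600 - 30) + 9171/23521 = -9630 + 9171*(1/23521) = -9630 + 9171/23521 = -226498059/23521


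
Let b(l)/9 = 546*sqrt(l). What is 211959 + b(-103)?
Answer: 211959 + 4914*I*sqrt(103) ≈ 2.1196e+5 + 49872.0*I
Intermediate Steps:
b(l) = 4914*sqrt(l) (b(l) = 9*(546*sqrt(l)) = 4914*sqrt(l))
211959 + b(-103) = 211959 + 4914*sqrt(-103) = 211959 + 4914*(I*sqrt(103)) = 211959 + 4914*I*sqrt(103)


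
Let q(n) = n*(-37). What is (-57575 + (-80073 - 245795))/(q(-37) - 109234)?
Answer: 383443/107865 ≈ 3.5548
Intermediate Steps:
q(n) = -37*n
(-57575 + (-80073 - 245795))/(q(-37) - 109234) = (-57575 + (-80073 - 245795))/(-37*(-37) - 109234) = (-57575 - 325868)/(1369 - 109234) = -383443/(-107865) = -383443*(-1/107865) = 383443/107865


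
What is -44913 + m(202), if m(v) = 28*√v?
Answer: -44913 + 28*√202 ≈ -44515.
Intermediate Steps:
-44913 + m(202) = -44913 + 28*√202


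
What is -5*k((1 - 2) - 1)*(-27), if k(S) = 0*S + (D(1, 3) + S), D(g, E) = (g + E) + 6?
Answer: 1080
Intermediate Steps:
D(g, E) = 6 + E + g (D(g, E) = (E + g) + 6 = 6 + E + g)
k(S) = 10 + S (k(S) = 0*S + ((6 + 3 + 1) + S) = 0 + (10 + S) = 10 + S)
-5*k((1 - 2) - 1)*(-27) = -5*(10 + ((1 - 2) - 1))*(-27) = -5*(10 + (-1 - 1))*(-27) = -5*(10 - 2)*(-27) = -5*8*(-27) = -40*(-27) = 1080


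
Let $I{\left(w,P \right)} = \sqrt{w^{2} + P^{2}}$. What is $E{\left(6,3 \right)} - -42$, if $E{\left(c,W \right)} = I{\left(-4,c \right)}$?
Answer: $42 + 2 \sqrt{13} \approx 49.211$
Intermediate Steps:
$I{\left(w,P \right)} = \sqrt{P^{2} + w^{2}}$
$E{\left(c,W \right)} = \sqrt{16 + c^{2}}$ ($E{\left(c,W \right)} = \sqrt{c^{2} + \left(-4\right)^{2}} = \sqrt{c^{2} + 16} = \sqrt{16 + c^{2}}$)
$E{\left(6,3 \right)} - -42 = \sqrt{16 + 6^{2}} - -42 = \sqrt{16 + 36} + 42 = \sqrt{52} + 42 = 2 \sqrt{13} + 42 = 42 + 2 \sqrt{13}$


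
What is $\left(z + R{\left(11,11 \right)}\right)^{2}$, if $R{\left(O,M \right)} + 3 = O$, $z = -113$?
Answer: $11025$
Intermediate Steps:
$R{\left(O,M \right)} = -3 + O$
$\left(z + R{\left(11,11 \right)}\right)^{2} = \left(-113 + \left(-3 + 11\right)\right)^{2} = \left(-113 + 8\right)^{2} = \left(-105\right)^{2} = 11025$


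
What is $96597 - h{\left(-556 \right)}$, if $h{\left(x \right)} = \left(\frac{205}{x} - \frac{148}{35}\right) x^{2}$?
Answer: $\frac{53122323}{35} \approx 1.5178 \cdot 10^{6}$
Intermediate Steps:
$h{\left(x \right)} = x^{2} \left(- \frac{148}{35} + \frac{205}{x}\right)$ ($h{\left(x \right)} = \left(\frac{205}{x} - \frac{148}{35}\right) x^{2} = \left(- \frac{148}{35} + \frac{205}{x}\right) x^{2} = x^{2} \left(- \frac{148}{35} + \frac{205}{x}\right)$)
$96597 - h{\left(-556 \right)} = 96597 - \frac{1}{35} \left(-556\right) \left(7175 - -82288\right) = 96597 - \frac{1}{35} \left(-556\right) \left(7175 + 82288\right) = 96597 - \frac{1}{35} \left(-556\right) 89463 = 96597 - - \frac{49741428}{35} = 96597 + \frac{49741428}{35} = \frac{53122323}{35}$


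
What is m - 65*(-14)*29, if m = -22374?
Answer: 4016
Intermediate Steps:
m - 65*(-14)*29 = -22374 - 65*(-14)*29 = -22374 + 910*29 = -22374 + 26390 = 4016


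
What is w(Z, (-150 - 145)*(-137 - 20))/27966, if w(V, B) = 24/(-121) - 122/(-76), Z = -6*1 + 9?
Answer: 6469/128587668 ≈ 5.0308e-5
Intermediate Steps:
Z = 3 (Z = -6 + 9 = 3)
w(V, B) = 6469/4598 (w(V, B) = 24*(-1/121) - 122*(-1/76) = -24/121 + 61/38 = 6469/4598)
w(Z, (-150 - 145)*(-137 - 20))/27966 = (6469/4598)/27966 = (6469/4598)*(1/27966) = 6469/128587668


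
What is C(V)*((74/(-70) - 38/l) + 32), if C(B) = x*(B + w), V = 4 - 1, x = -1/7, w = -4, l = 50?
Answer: 5282/1225 ≈ 4.3118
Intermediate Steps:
x = -⅐ (x = -1*⅐ = -⅐ ≈ -0.14286)
V = 3
C(B) = 4/7 - B/7 (C(B) = -(B - 4)/7 = -(-4 + B)/7 = 4/7 - B/7)
C(V)*((74/(-70) - 38/l) + 32) = (4/7 - ⅐*3)*((74/(-70) - 38/50) + 32) = (4/7 - 3/7)*((74*(-1/70) - 38*1/50) + 32) = ((-37/35 - 19/25) + 32)/7 = (-318/175 + 32)/7 = (⅐)*(5282/175) = 5282/1225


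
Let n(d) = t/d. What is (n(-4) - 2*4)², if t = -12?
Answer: 25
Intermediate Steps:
n(d) = -12/d
(n(-4) - 2*4)² = (-12/(-4) - 2*4)² = (-12*(-¼) - 8)² = (3 - 8)² = (-5)² = 25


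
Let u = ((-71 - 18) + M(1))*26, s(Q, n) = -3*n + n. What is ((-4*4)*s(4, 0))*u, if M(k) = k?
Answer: 0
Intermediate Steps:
s(Q, n) = -2*n
u = -2288 (u = ((-71 - 18) + 1)*26 = (-89 + 1)*26 = -88*26 = -2288)
((-4*4)*s(4, 0))*u = ((-4*4)*(-2*0))*(-2288) = -16*0*(-2288) = 0*(-2288) = 0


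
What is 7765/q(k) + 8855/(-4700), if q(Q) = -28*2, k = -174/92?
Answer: -1849569/13160 ≈ -140.54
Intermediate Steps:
k = -87/46 (k = -174*1/92 = -87/46 ≈ -1.8913)
q(Q) = -56
7765/q(k) + 8855/(-4700) = 7765/(-56) + 8855/(-4700) = 7765*(-1/56) + 8855*(-1/4700) = -7765/56 - 1771/940 = -1849569/13160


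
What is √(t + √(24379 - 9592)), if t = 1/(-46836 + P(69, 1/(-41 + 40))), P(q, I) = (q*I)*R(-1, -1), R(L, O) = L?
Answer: √(-46767 + 6561456867*√1643)/46767 ≈ 11.027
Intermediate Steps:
P(q, I) = -I*q (P(q, I) = (q*I)*(-1) = (I*q)*(-1) = -I*q)
t = -1/46767 (t = 1/(-46836 - 1*69/(-41 + 40)) = 1/(-46836 - 1*69/(-1)) = 1/(-46836 - 1*(-1)*69) = 1/(-46836 + 69) = 1/(-46767) = -1/46767 ≈ -2.1383e-5)
√(t + √(24379 - 9592)) = √(-1/46767 + √(24379 - 9592)) = √(-1/46767 + √14787) = √(-1/46767 + 3*√1643)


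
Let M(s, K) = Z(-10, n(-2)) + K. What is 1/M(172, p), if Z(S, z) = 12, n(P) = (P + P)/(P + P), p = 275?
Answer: 1/287 ≈ 0.0034843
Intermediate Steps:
n(P) = 1 (n(P) = (2*P)/((2*P)) = (2*P)*(1/(2*P)) = 1)
M(s, K) = 12 + K
1/M(172, p) = 1/(12 + 275) = 1/287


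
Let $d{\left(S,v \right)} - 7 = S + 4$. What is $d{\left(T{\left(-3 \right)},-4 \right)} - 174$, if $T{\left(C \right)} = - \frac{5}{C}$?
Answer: $- \frac{484}{3} \approx -161.33$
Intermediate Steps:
$d{\left(S,v \right)} = 11 + S$ ($d{\left(S,v \right)} = 7 + \left(S + 4\right) = 7 + \left(4 + S\right) = 11 + S$)
$d{\left(T{\left(-3 \right)},-4 \right)} - 174 = \left(11 - \frac{5}{-3}\right) - 174 = \left(11 - - \frac{5}{3}\right) - 174 = \left(11 + \frac{5}{3}\right) - 174 = \frac{38}{3} - 174 = - \frac{484}{3}$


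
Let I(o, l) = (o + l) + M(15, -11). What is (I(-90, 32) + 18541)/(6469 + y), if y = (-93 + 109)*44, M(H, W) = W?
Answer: 18472/7173 ≈ 2.5752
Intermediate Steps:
I(o, l) = -11 + l + o (I(o, l) = (o + l) - 11 = (l + o) - 11 = -11 + l + o)
y = 704 (y = 16*44 = 704)
(I(-90, 32) + 18541)/(6469 + y) = ((-11 + 32 - 90) + 18541)/(6469 + 704) = (-69 + 18541)/7173 = 18472*(1/7173) = 18472/7173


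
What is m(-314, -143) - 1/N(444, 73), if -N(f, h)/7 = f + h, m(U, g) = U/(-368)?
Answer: 568367/665896 ≈ 0.85354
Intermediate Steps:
m(U, g) = -U/368 (m(U, g) = U*(-1/368) = -U/368)
N(f, h) = -7*f - 7*h (N(f, h) = -7*(f + h) = -7*f - 7*h)
m(-314, -143) - 1/N(444, 73) = -1/368*(-314) - 1/(-7*444 - 7*73) = 157/184 - 1/(-3108 - 511) = 157/184 - 1/(-3619) = 157/184 - 1*(-1/3619) = 157/184 + 1/3619 = 568367/665896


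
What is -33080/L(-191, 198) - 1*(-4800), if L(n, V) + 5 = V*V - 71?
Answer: 23472665/4891 ≈ 4799.2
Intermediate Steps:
L(n, V) = -76 + V² (L(n, V) = -5 + (V*V - 71) = -5 + (V² - 71) = -5 + (-71 + V²) = -76 + V²)
-33080/L(-191, 198) - 1*(-4800) = -33080/(-76 + 198²) - 1*(-4800) = -33080/(-76 + 39204) + 4800 = -33080/39128 + 4800 = -33080*1/39128 + 4800 = -4135/4891 + 4800 = 23472665/4891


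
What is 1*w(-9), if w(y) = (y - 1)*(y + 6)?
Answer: 30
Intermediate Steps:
w(y) = (-1 + y)*(6 + y)
1*w(-9) = 1*(-6 + (-9)**2 + 5*(-9)) = 1*(-6 + 81 - 45) = 1*30 = 30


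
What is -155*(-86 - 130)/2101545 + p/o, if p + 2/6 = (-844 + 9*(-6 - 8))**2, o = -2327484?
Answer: -14069769079/36231943428 ≈ -0.38832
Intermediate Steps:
p = 2822699/3 (p = -1/3 + (-844 + 9*(-6 - 8))**2 = -1/3 + (-844 + 9*(-14))**2 = -1/3 + (-844 - 126)**2 = -1/3 + (-970)**2 = -1/3 + 940900 = 2822699/3 ≈ 9.4090e+5)
-155*(-86 - 130)/2101545 + p/o = -155*(-86 - 130)/2101545 + (2822699/3)/(-2327484) = -155*(-216)*(1/2101545) + (2822699/3)*(-1/2327484) = 33480*(1/2101545) - 2822699/6982452 = 248/15567 - 2822699/6982452 = -14069769079/36231943428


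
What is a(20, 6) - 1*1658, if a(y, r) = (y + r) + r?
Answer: -1626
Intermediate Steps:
a(y, r) = y + 2*r (a(y, r) = (r + y) + r = y + 2*r)
a(20, 6) - 1*1658 = (20 + 2*6) - 1*1658 = (20 + 12) - 1658 = 32 - 1658 = -1626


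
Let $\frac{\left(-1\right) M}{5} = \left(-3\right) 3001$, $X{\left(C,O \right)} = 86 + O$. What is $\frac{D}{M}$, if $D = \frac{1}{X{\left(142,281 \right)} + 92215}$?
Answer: $\frac{1}{4167578730} \approx 2.3995 \cdot 10^{-10}$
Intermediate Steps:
$D = \frac{1}{92582}$ ($D = \frac{1}{\left(86 + 281\right) + 92215} = \frac{1}{367 + 92215} = \frac{1}{92582} \approx 1.0801 \cdot 10^{-5}$)
$M = 45015$ ($M = - 5 \left(\left(-3\right) 3001\right) = \left(-5\right) \left(-9003\right) = 45015$)
$\frac{D}{M} = \frac{1}{92582 \cdot 45015} = \frac{1}{92582} \cdot \frac{1}{45015} = \frac{1}{4167578730}$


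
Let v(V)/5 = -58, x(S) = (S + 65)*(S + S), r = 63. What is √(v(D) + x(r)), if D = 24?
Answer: √15838 ≈ 125.85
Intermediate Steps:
x(S) = 2*S*(65 + S) (x(S) = (65 + S)*(2*S) = 2*S*(65 + S))
v(V) = -290 (v(V) = 5*(-58) = -290)
√(v(D) + x(r)) = √(-290 + 2*63*(65 + 63)) = √(-290 + 2*63*128) = √(-290 + 16128) = √15838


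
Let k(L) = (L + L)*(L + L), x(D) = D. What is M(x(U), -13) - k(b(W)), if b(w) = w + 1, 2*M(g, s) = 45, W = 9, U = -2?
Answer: -755/2 ≈ -377.50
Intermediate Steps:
M(g, s) = 45/2 (M(g, s) = (1/2)*45 = 45/2)
b(w) = 1 + w
k(L) = 4*L**2 (k(L) = (2*L)*(2*L) = 4*L**2)
M(x(U), -13) - k(b(W)) = 45/2 - 4*(1 + 9)**2 = 45/2 - 4*10**2 = 45/2 - 4*100 = 45/2 - 1*400 = 45/2 - 400 = -755/2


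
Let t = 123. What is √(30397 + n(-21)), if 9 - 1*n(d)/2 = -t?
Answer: √30661 ≈ 175.10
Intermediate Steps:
n(d) = 264 (n(d) = 18 - (-2)*123 = 18 - 2*(-123) = 18 + 246 = 264)
√(30397 + n(-21)) = √(30397 + 264) = √30661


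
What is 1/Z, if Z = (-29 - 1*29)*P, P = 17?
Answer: -1/986 ≈ -0.0010142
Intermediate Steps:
Z = -986 (Z = (-29 - 1*29)*17 = (-29 - 29)*17 = -58*17 = -986)
1/Z = 1/(-986) = -1/986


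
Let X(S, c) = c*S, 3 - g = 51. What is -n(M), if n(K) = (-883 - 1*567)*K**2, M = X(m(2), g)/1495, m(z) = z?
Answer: 534528/89401 ≈ 5.9790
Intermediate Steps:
g = -48 (g = 3 - 1*51 = 3 - 51 = -48)
X(S, c) = S*c
M = -96/1495 (M = (2*(-48))/1495 = -96*1/1495 = -96/1495 ≈ -0.064214)
n(K) = -1450*K**2 (n(K) = (-883 - 567)*K**2 = -1450*K**2)
-n(M) = -(-1450)*(-96/1495)**2 = -(-1450)*9216/2235025 = -1*(-534528/89401) = 534528/89401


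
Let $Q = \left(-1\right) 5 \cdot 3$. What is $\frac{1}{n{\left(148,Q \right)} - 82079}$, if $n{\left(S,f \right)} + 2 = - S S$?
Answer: $- \frac{1}{103985} \approx -9.6168 \cdot 10^{-6}$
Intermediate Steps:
$Q = -15$ ($Q = \left(-5\right) 3 = -15$)
$n{\left(S,f \right)} = -2 - S^{2}$ ($n{\left(S,f \right)} = -2 + - S S = -2 - S^{2}$)
$\frac{1}{n{\left(148,Q \right)} - 82079} = \frac{1}{\left(-2 - 148^{2}\right) - 82079} = \frac{1}{\left(-2 - 21904\right) - 82079} = \frac{1}{-21906 - 82079} = \frac{1}{-103985} = - \frac{1}{103985}$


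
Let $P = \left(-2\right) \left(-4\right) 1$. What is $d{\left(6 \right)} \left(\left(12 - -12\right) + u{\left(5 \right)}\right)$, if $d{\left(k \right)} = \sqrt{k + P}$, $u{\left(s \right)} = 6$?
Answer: $30 \sqrt{14} \approx 112.25$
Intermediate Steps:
$P = 8$ ($P = 8 \cdot 1 = 8$)
$d{\left(k \right)} = \sqrt{8 + k}$ ($d{\left(k \right)} = \sqrt{k + 8} = \sqrt{8 + k}$)
$d{\left(6 \right)} \left(\left(12 - -12\right) + u{\left(5 \right)}\right) = \sqrt{8 + 6} \left(\left(12 - -12\right) + 6\right) = \sqrt{14} \left(\left(12 + 12\right) + 6\right) = \sqrt{14} \left(24 + 6\right) = \sqrt{14} \cdot 30 = 30 \sqrt{14}$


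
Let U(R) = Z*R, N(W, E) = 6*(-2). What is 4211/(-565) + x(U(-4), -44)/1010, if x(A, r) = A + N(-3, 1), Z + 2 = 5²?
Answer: -431187/57065 ≈ -7.5561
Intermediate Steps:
N(W, E) = -12
Z = 23 (Z = -2 + 5² = -2 + 25 = 23)
U(R) = 23*R
x(A, r) = -12 + A (x(A, r) = A - 12 = -12 + A)
4211/(-565) + x(U(-4), -44)/1010 = 4211/(-565) + (-12 + 23*(-4))/1010 = 4211*(-1/565) + (-12 - 92)*(1/1010) = -4211/565 - 104*1/1010 = -4211/565 - 52/505 = -431187/57065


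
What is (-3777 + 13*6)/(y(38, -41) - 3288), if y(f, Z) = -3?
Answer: 1233/1097 ≈ 1.1240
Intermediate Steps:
(-3777 + 13*6)/(y(38, -41) - 3288) = (-3777 + 13*6)/(-3 - 3288) = (-3777 + 78)/(-3291) = -3699*(-1/3291) = 1233/1097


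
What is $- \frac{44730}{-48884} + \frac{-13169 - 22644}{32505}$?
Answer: $- \frac{13487911}{72226110} \approx -0.18675$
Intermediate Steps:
$- \frac{44730}{-48884} + \frac{-13169 - 22644}{32505} = \left(-44730\right) \left(- \frac{1}{48884}\right) + \left(-13169 - 22644\right) \frac{1}{32505} = \frac{22365}{24442} - \frac{35813}{32505} = - \frac{13487911}{72226110}$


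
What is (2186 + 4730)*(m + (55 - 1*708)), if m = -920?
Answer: -10878868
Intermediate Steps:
(2186 + 4730)*(m + (55 - 1*708)) = (2186 + 4730)*(-920 + (55 - 1*708)) = 6916*(-920 + (55 - 708)) = 6916*(-920 - 653) = 6916*(-1573) = -10878868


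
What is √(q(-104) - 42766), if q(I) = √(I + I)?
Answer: √(-42766 + 4*I*√13) ≈ 0.0349 + 206.8*I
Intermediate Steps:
q(I) = √2*√I (q(I) = √(2*I) = √2*√I)
√(q(-104) - 42766) = √(√2*√(-104) - 42766) = √(√2*(2*I*√26) - 42766) = √(4*I*√13 - 42766) = √(-42766 + 4*I*√13)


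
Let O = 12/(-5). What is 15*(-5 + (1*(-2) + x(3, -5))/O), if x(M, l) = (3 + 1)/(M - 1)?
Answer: -75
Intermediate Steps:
x(M, l) = 4/(-1 + M)
O = -12/5 (O = 12*(-1/5) = -12/5 ≈ -2.4000)
15*(-5 + (1*(-2) + x(3, -5))/O) = 15*(-5 + (1*(-2) + 4/(-1 + 3))/(-12/5)) = 15*(-5 + (-2 + 4/2)*(-5/12)) = 15*(-5 + (-2 + 4*(1/2))*(-5/12)) = 15*(-5 + (-2 + 2)*(-5/12)) = 15*(-5 + 0*(-5/12)) = 15*(-5 + 0) = 15*(-5) = -75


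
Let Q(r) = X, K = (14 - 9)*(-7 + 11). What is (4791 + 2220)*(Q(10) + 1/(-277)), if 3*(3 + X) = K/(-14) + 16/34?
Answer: -767942874/32963 ≈ -23297.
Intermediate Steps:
K = 20 (K = 5*4 = 20)
X = -395/119 (X = -3 + (20/(-14) + 16/34)/3 = -3 + (20*(-1/14) + 16*(1/34))/3 = -3 + (-10/7 + 8/17)/3 = -3 + (⅓)*(-114/119) = -3 - 38/119 = -395/119 ≈ -3.3193)
Q(r) = -395/119
(4791 + 2220)*(Q(10) + 1/(-277)) = (4791 + 2220)*(-395/119 + 1/(-277)) = 7011*(-395/119 - 1/277) = 7011*(-109534/32963) = -767942874/32963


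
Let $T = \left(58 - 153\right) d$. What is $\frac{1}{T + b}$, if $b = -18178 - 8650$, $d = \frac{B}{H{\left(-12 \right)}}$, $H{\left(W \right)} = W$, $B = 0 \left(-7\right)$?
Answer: $- \frac{1}{26828} \approx -3.7274 \cdot 10^{-5}$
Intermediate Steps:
$B = 0$
$d = 0$ ($d = \frac{0}{-12} = 0 \left(- \frac{1}{12}\right) = 0$)
$b = -26828$
$T = 0$ ($T = \left(58 - 153\right) 0 = \left(-95\right) 0 = 0$)
$\frac{1}{T + b} = \frac{1}{0 - 26828} = \frac{1}{-26828} = - \frac{1}{26828}$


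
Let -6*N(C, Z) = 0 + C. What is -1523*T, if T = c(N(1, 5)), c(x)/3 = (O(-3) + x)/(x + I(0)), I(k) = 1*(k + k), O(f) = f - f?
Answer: -4569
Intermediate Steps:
N(C, Z) = -C/6 (N(C, Z) = -(0 + C)/6 = -C/6)
O(f) = 0
I(k) = 2*k (I(k) = 1*(2*k) = 2*k)
c(x) = 3 (c(x) = 3*((0 + x)/(x + 2*0)) = 3*(x/(x + 0)) = 3*(x/x) = 3*1 = 3)
T = 3
-1523*T = -1523*3 = -4569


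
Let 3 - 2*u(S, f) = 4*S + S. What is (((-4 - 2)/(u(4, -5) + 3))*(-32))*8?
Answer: -3072/11 ≈ -279.27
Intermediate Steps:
u(S, f) = 3/2 - 5*S/2 (u(S, f) = 3/2 - (4*S + S)/2 = 3/2 - 5*S/2)
(((-4 - 2)/(u(4, -5) + 3))*(-32))*8 = (((-4 - 2)/((3/2 - 5/2*4) + 3))*(-32))*8 = (-6/((3/2 - 10) + 3)*(-32))*8 = (-6/(-17/2 + 3)*(-32))*8 = (-6/(-11/2)*(-32))*8 = (-6*(-2/11)*(-32))*8 = ((12/11)*(-32))*8 = -384/11*8 = -3072/11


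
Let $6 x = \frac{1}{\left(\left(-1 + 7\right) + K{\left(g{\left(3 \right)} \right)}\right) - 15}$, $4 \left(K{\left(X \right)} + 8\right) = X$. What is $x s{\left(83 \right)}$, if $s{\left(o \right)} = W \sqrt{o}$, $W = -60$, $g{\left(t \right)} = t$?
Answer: $\frac{8 \sqrt{83}}{13} \approx 5.6064$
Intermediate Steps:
$K{\left(X \right)} = -8 + \frac{X}{4}$
$s{\left(o \right)} = - 60 \sqrt{o}$
$x = - \frac{2}{195}$ ($x = \frac{1}{6 \left(\left(\left(-1 + 7\right) + \left(-8 + \frac{1}{4} \cdot 3\right)\right) - 15\right)} = \frac{1}{6 \left(\left(6 + \left(-8 + \frac{3}{4}\right)\right) + \left(-22 + 7\right)\right)} = \frac{1}{6 \left(\left(6 - \frac{29}{4}\right) - 15\right)} = \frac{1}{6 \left(- \frac{5}{4} - 15\right)} = \frac{1}{6 \left(- \frac{65}{4}\right)} = \frac{1}{6} \left(- \frac{4}{65}\right) = - \frac{2}{195} \approx -0.010256$)
$x s{\left(83 \right)} = - \frac{2 \left(- 60 \sqrt{83}\right)}{195} = \frac{8 \sqrt{83}}{13}$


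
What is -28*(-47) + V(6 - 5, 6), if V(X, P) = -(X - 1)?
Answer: 1316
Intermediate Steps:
V(X, P) = 1 - X (V(X, P) = -(-1 + X) = 1 - X)
-28*(-47) + V(6 - 5, 6) = -28*(-47) + (1 - (6 - 5)) = 1316 + (1 - 1*1) = 1316 + (1 - 1) = 1316 + 0 = 1316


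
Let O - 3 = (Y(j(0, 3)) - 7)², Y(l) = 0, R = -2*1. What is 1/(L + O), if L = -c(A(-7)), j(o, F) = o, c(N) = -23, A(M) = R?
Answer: 1/75 ≈ 0.013333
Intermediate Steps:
R = -2
A(M) = -2
O = 52 (O = 3 + (0 - 7)² = 3 + (-7)² = 3 + 49 = 52)
L = 23 (L = -1*(-23) = 23)
1/(L + O) = 1/(23 + 52) = 1/75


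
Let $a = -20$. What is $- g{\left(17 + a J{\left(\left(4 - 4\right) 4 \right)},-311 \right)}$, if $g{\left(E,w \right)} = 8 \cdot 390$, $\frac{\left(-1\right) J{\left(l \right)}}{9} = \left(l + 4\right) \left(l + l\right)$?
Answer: $-3120$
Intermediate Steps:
$J{\left(l \right)} = - 18 l \left(4 + l\right)$ ($J{\left(l \right)} = - 9 \left(l + 4\right) \left(l + l\right) = - 9 \left(4 + l\right) 2 l = - 9 \cdot 2 l \left(4 + l\right) = - 18 l \left(4 + l\right)$)
$g{\left(E,w \right)} = 3120$
$- g{\left(17 + a J{\left(\left(4 - 4\right) 4 \right)},-311 \right)} = \left(-1\right) 3120 = -3120$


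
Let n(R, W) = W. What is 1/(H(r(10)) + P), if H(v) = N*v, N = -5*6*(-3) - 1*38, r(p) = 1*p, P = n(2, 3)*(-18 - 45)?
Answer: 1/331 ≈ 0.0030211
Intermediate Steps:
P = -189 (P = 3*(-18 - 45) = 3*(-63) = -189)
r(p) = p
N = 52 (N = -30*(-3) - 38 = 90 - 38 = 52)
H(v) = 52*v
1/(H(r(10)) + P) = 1/(52*10 - 189) = 1/(520 - 189) = 1/331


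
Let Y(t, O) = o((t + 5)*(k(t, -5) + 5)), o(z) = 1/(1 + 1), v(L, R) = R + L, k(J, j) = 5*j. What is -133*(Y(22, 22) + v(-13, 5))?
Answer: 1995/2 ≈ 997.50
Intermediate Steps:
v(L, R) = L + R
o(z) = 1/2
Y(t, O) = 1/2
-133*(Y(22, 22) + v(-13, 5)) = -133*(1/2 + (-13 + 5)) = -133*(1/2 - 8) = -133*(-15/2) = 1995/2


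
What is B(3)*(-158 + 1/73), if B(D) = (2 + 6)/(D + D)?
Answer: -46132/219 ≈ -210.65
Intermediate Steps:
B(D) = 4/D (B(D) = 8/((2*D)) = 8*(1/(2*D)) = 4/D)
B(3)*(-158 + 1/73) = (4/3)*(-158 + 1/73) = (4*(⅓))*(-158 + 1/73) = (4/3)*(-11533/73) = -46132/219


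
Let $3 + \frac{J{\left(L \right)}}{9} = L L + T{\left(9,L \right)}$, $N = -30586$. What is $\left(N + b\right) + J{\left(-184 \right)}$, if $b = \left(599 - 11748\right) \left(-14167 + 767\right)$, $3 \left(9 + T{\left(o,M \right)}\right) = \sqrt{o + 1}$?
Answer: $149670610 + 3 \sqrt{10} \approx 1.4967 \cdot 10^{8}$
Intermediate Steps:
$T{\left(o,M \right)} = -9 + \frac{\sqrt{1 + o}}{3}$ ($T{\left(o,M \right)} = -9 + \frac{\sqrt{o + 1}}{3} = -9 + \frac{\sqrt{1 + o}}{3}$)
$J{\left(L \right)} = -108 + 3 \sqrt{10} + 9 L^{2}$ ($J{\left(L \right)} = -27 + 9 \left(L L - \left(9 - \frac{\sqrt{1 + 9}}{3}\right)\right) = -27 + 9 \left(L^{2} - \left(9 - \frac{\sqrt{10}}{3}\right)\right) = -27 + 9 \left(-9 + L^{2} + \frac{\sqrt{10}}{3}\right) = -27 + \left(-81 + 3 \sqrt{10} + 9 L^{2}\right) = -108 + 3 \sqrt{10} + 9 L^{2}$)
$b = 149396600$ ($b = \left(-11149\right) \left(-13400\right) = 149396600$)
$\left(N + b\right) + J{\left(-184 \right)} = \left(-30586 + 149396600\right) + \left(-108 + 3 \sqrt{10} + 9 \left(-184\right)^{2}\right) = 149366014 + \left(-108 + 3 \sqrt{10} + 9 \cdot 33856\right) = 149366014 + \left(-108 + 3 \sqrt{10} + 304704\right) = 149366014 + \left(304596 + 3 \sqrt{10}\right) = 149670610 + 3 \sqrt{10}$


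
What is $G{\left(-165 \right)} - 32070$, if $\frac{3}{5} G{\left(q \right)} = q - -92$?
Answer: $- \frac{96575}{3} \approx -32192.0$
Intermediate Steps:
$G{\left(q \right)} = \frac{460}{3} + \frac{5 q}{3}$ ($G{\left(q \right)} = \frac{5 \left(q - -92\right)}{3} = \frac{5 \left(q + 92\right)}{3} = \frac{5 \left(92 + q\right)}{3} = \frac{460}{3} + \frac{5 q}{3}$)
$G{\left(-165 \right)} - 32070 = \left(\frac{460}{3} + \frac{5}{3} \left(-165\right)\right) - 32070 = \left(\frac{460}{3} - 275\right) - 32070 = - \frac{365}{3} - 32070 = - \frac{96575}{3}$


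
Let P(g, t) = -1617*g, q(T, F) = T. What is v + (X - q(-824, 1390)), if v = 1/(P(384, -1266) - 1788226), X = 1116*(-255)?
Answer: -683611902425/2409154 ≈ -2.8376e+5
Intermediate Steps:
X = -284580
v = -1/2409154 (v = 1/(-1617*384 - 1788226) = 1/(-620928 - 1788226) = 1/(-2409154) = -1/2409154 ≈ -4.1508e-7)
v + (X - q(-824, 1390)) = -1/2409154 + (-284580 - 1*(-824)) = -1/2409154 + (-284580 + 824) = -1/2409154 - 283756 = -683611902425/2409154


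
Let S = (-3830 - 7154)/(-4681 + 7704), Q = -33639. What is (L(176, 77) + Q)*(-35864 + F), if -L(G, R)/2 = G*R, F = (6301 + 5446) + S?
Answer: 4429177589525/3023 ≈ 1.4652e+9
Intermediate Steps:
S = -10984/3023 ≈ -3.6335
F = 35500197/3023 (F = (6301 + 5446) - 10984/3023 = 11747 - 10984/3023 = 35500197/3023 ≈ 11743.)
L(G, R) = -2*G*R
(L(176, 77) + Q)*(-35864 + F) = (-2*176*77 - 33639)*(-35864 + 35500197/3023) = (-27104 - 33639)*(-72916675/3023) = -60743*(-72916675/3023) = 4429177589525/3023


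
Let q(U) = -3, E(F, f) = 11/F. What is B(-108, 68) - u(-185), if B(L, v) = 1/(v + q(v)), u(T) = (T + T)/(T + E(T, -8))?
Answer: -2207507/1112670 ≈ -1.9840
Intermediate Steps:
u(T) = 2*T/(T + 11/T) (u(T) = (T + T)/(T + 11/T) = (2*T)/(T + 11/T) = 2*T/(T + 11/T))
B(L, v) = 1/(-3 + v) (B(L, v) = 1/(v - 3) = 1/(-3 + v))
B(-108, 68) - u(-185) = 1/(-3 + 68) - 2*(-185)**2/(11 + (-185)**2) = 1/65 - 2*34225/(11 + 34225) = 1/65 - 2*34225/34236 = 1/65 - 1*34225/17118 = 1/65 - 34225/17118 = -2207507/1112670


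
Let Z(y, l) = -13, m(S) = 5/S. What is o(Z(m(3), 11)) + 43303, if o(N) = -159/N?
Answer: 563098/13 ≈ 43315.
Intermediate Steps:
o(Z(m(3), 11)) + 43303 = -159/(-13) + 43303 = -159*(-1/13) + 43303 = 159/13 + 43303 = 563098/13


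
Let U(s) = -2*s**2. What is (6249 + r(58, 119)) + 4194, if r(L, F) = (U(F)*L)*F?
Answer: -195468001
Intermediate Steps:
r(L, F) = -2*L*F**3 (r(L, F) = ((-2*F**2)*L)*F = (-2*L*F**2)*F = -2*L*F**3)
(6249 + r(58, 119)) + 4194 = (6249 - 2*58*119**3) + 4194 = (6249 - 2*58*1685159) + 4194 = (6249 - 195478444) + 4194 = -195472195 + 4194 = -195468001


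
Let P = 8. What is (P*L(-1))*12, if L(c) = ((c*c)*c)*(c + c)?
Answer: 192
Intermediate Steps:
L(c) = 2*c**4 (L(c) = (c**2*c)*(2*c) = c**3*(2*c) = 2*c**4)
(P*L(-1))*12 = (8*(2*(-1)**4))*12 = (8*(2*1))*12 = (8*2)*12 = 16*12 = 192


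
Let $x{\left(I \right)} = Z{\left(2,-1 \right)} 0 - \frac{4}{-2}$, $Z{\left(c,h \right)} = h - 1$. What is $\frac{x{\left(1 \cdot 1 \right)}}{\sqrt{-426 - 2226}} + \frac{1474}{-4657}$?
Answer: $- \frac{1474}{4657} - \frac{i \sqrt{663}}{663} \approx -0.31651 - 0.038837 i$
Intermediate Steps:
$Z{\left(c,h \right)} = -1 + h$ ($Z{\left(c,h \right)} = h - 1 = -1 + h$)
$x{\left(I \right)} = 2$ ($x{\left(I \right)} = \left(-1 - 1\right) 0 - \frac{4}{-2} = \left(-2\right) 0 - -2 = 0 + 2 = 2$)
$\frac{x{\left(1 \cdot 1 \right)}}{\sqrt{-426 - 2226}} + \frac{1474}{-4657} = \frac{2}{\sqrt{-426 - 2226}} + \frac{1474}{-4657} = \frac{2}{\sqrt{-2652}} + 1474 \left(- \frac{1}{4657}\right) = \frac{2}{2 i \sqrt{663}} - \frac{1474}{4657} = 2 \left(- \frac{i \sqrt{663}}{1326}\right) - \frac{1474}{4657} = - \frac{i \sqrt{663}}{663} - \frac{1474}{4657} = - \frac{1474}{4657} - \frac{i \sqrt{663}}{663}$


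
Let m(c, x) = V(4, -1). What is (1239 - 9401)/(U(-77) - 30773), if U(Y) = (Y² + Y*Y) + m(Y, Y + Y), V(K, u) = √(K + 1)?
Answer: 15438423/35777722 + 4081*√5/178888610 ≈ 0.43156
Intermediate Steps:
V(K, u) = √(1 + K)
m(c, x) = √5 (m(c, x) = √(1 + 4) = √5)
U(Y) = √5 + 2*Y² (U(Y) = (Y² + Y*Y) + √5 = (Y² + Y²) + √5 = 2*Y² + √5 = √5 + 2*Y²)
(1239 - 9401)/(U(-77) - 30773) = (1239 - 9401)/((√5 + 2*(-77)²) - 30773) = -8162/((√5 + 2*5929) - 30773) = -8162/((√5 + 11858) - 30773) = -8162/((11858 + √5) - 30773) = -8162/(-18915 + √5)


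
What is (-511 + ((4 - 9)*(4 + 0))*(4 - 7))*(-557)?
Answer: 251207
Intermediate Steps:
(-511 + ((4 - 9)*(4 + 0))*(4 - 7))*(-557) = (-511 - 5*4*(-3))*(-557) = (-511 - 20*(-3))*(-557) = (-511 + 60)*(-557) = -451*(-557) = 251207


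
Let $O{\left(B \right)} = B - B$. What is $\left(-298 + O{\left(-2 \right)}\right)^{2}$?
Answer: $88804$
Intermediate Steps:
$O{\left(B \right)} = 0$
$\left(-298 + O{\left(-2 \right)}\right)^{2} = \left(-298 + 0\right)^{2} = \left(-298\right)^{2} = 88804$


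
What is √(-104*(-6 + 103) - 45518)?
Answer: I*√55606 ≈ 235.81*I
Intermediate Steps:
√(-104*(-6 + 103) - 45518) = √(-104*97 - 45518) = √(-10088 - 45518) = √(-55606) = I*√55606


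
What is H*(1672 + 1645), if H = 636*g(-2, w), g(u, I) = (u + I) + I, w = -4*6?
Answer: -105480600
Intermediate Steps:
w = -24
g(u, I) = u + 2*I (g(u, I) = (I + u) + I = u + 2*I)
H = -31800 (H = 636*(-2 + 2*(-24)) = 636*(-2 - 48) = 636*(-50) = -31800)
H*(1672 + 1645) = -31800*(1672 + 1645) = -31800*3317 = -105480600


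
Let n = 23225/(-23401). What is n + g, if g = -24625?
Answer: -576272850/23401 ≈ -24626.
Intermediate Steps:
n = -23225/23401 (n = 23225*(-1/23401) = -23225/23401 ≈ -0.99248)
n + g = -23225/23401 - 24625 = -576272850/23401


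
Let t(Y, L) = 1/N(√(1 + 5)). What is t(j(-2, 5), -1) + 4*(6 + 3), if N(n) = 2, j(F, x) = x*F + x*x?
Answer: 73/2 ≈ 36.500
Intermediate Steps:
j(F, x) = x² + F*x (j(F, x) = F*x + x² = x² + F*x)
t(Y, L) = ½ (t(Y, L) = 1/2 = ½)
t(j(-2, 5), -1) + 4*(6 + 3) = ½ + 4*(6 + 3) = ½ + 4*9 = ½ + 36 = 73/2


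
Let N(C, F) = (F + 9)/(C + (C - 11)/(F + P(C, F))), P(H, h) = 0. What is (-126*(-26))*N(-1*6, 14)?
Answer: -1054872/101 ≈ -10444.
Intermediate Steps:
N(C, F) = (9 + F)/(C + (-11 + C)/F) (N(C, F) = (F + 9)/(C + (C - 11)/(F + 0)) = (9 + F)/(C + (-11 + C)/F))
(-126*(-26))*N(-1*6, 14) = (-126*(-26))*(14*(9 + 14)/(-11 - 1*6 - 1*6*14)) = 3276*(14*23/(-11 - 6 - 6*14)) = 3276*(14*23/(-11 - 6 - 84)) = 3276*(14*23/(-101)) = 3276*(14*(-1/101)*23) = 3276*(-322/101) = -1054872/101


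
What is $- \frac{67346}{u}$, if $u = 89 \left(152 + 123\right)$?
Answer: $- \frac{67346}{24475} \approx -2.7516$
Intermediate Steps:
$u = 24475$ ($u = 89 \cdot 275 = 24475$)
$- \frac{67346}{u} = - \frac{67346}{24475}$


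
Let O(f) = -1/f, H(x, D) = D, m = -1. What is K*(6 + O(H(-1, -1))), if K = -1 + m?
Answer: -14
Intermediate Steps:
K = -2 (K = -1 - 1 = -2)
K*(6 + O(H(-1, -1))) = -2*(6 - 1/(-1)) = -2*(6 - 1*(-1)) = -2*(6 + 1) = -2*7 = -14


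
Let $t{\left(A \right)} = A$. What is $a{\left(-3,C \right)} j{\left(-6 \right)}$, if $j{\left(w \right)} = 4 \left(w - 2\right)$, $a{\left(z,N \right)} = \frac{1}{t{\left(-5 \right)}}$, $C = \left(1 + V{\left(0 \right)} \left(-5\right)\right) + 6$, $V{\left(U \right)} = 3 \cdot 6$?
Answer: $\frac{32}{5} \approx 6.4$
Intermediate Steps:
$V{\left(U \right)} = 18$
$C = -83$ ($C = \left(1 + 18 \left(-5\right)\right) + 6 = \left(1 - 90\right) + 6 = -89 + 6 = -83$)
$a{\left(z,N \right)} = - \frac{1}{5}$ ($a{\left(z,N \right)} = \frac{1}{-5} = - \frac{1}{5}$)
$j{\left(w \right)} = -8 + 4 w$ ($j{\left(w \right)} = 4 \left(-2 + w\right) = -8 + 4 w$)
$a{\left(-3,C \right)} j{\left(-6 \right)} = - \frac{-8 + 4 \left(-6\right)}{5} = - \frac{-8 - 24}{5} = \left(- \frac{1}{5}\right) \left(-32\right) = \frac{32}{5}$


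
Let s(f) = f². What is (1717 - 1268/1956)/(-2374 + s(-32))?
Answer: -419648/330075 ≈ -1.2714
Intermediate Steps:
(1717 - 1268/1956)/(-2374 + s(-32)) = (1717 - 1268/1956)/(-2374 + (-32)²) = (1717 - 1268*1/1956)/(-2374 + 1024) = (1717 - 317/489)/(-1350) = (839296/489)*(-1/1350) = -419648/330075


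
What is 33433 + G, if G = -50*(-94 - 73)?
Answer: 41783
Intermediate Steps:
G = 8350 (G = -50*(-167) = 8350)
33433 + G = 33433 + 8350 = 41783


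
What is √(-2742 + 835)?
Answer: I*√1907 ≈ 43.669*I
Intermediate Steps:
√(-2742 + 835) = √(-1907) = I*√1907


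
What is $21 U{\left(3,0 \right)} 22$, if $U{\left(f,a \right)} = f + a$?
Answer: $1386$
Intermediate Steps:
$U{\left(f,a \right)} = a + f$
$21 U{\left(3,0 \right)} 22 = 21 \left(0 + 3\right) 22 = 21 \cdot 3 \cdot 22 = 63 \cdot 22 = 1386$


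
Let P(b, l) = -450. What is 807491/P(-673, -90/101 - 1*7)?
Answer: -807491/450 ≈ -1794.4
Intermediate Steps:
807491/P(-673, -90/101 - 1*7) = 807491/(-450) = 807491*(-1/450) = -807491/450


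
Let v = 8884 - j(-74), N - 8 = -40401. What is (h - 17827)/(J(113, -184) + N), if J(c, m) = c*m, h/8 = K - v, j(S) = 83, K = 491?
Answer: 84307/61185 ≈ 1.3779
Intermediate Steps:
N = -40393 (N = 8 - 40401 = -40393)
v = 8801 (v = 8884 - 1*83 = 8884 - 83 = 8801)
h = -66480 (h = 8*(491 - 1*8801) = 8*(491 - 8801) = 8*(-8310) = -66480)
(h - 17827)/(J(113, -184) + N) = (-66480 - 17827)/(113*(-184) - 40393) = -84307/(-20792 - 40393) = -84307/(-61185) = -84307*(-1/61185) = 84307/61185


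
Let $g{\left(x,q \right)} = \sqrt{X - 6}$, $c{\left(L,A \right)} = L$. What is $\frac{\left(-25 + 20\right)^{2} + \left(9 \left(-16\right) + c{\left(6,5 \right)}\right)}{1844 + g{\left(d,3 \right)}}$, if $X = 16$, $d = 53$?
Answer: $- \frac{104186}{1700163} + \frac{113 \sqrt{10}}{3400326} \approx -0.061175$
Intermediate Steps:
$g{\left(x,q \right)} = \sqrt{10}$ ($g{\left(x,q \right)} = \sqrt{16 - 6} = \sqrt{10}$)
$\frac{\left(-25 + 20\right)^{2} + \left(9 \left(-16\right) + c{\left(6,5 \right)}\right)}{1844 + g{\left(d,3 \right)}} = \frac{\left(-25 + 20\right)^{2} + \left(9 \left(-16\right) + 6\right)}{1844 + \sqrt{10}} = \frac{\left(-5\right)^{2} + \left(-144 + 6\right)}{1844 + \sqrt{10}} = \frac{25 - 138}{1844 + \sqrt{10}} = - \frac{113}{1844 + \sqrt{10}}$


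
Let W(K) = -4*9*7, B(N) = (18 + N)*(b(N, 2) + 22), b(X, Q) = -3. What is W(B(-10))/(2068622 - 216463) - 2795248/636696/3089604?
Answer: -31306009240825/227715830784375066 ≈ -0.00013748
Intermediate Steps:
B(N) = 342 + 19*N (B(N) = (18 + N)*(-3 + 22) = (18 + N)*19 = 342 + 19*N)
W(K) = -252 (W(K) = -36*7 = -252)
W(B(-10))/(2068622 - 216463) - 2795248/636696/3089604 = -252/(2068622 - 216463) - 2795248/636696/3089604 = -252/1852159 - 2795248*1/636696*(1/3089604) = -252*1/1852159 - 349406/79587*1/3089604 = -252/1852159 - 174703/122946156774 = -31306009240825/227715830784375066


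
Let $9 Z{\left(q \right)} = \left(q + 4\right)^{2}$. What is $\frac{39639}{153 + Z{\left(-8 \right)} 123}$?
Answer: $\frac{118917}{1115} \approx 106.65$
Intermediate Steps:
$Z{\left(q \right)} = \frac{\left(4 + q\right)^{2}}{9}$ ($Z{\left(q \right)} = \frac{\left(q + 4\right)^{2}}{9} = \frac{\left(4 + q\right)^{2}}{9}$)
$\frac{39639}{153 + Z{\left(-8 \right)} 123} = \frac{39639}{153 + \frac{\left(4 - 8\right)^{2}}{9} \cdot 123} = \frac{39639}{153 + \frac{\left(-4\right)^{2}}{9} \cdot 123} = \frac{39639}{153 + \frac{1}{9} \cdot 16 \cdot 123} = \frac{39639}{153 + \frac{16}{9} \cdot 123} = \frac{39639}{153 + \frac{656}{3}} = \frac{39639}{\frac{1115}{3}} = 39639 \cdot \frac{3}{1115} = \frac{118917}{1115}$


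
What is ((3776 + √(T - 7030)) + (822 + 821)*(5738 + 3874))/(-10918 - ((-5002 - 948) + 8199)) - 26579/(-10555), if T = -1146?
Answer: -166379896367/138977685 - 4*I*√511/13167 ≈ -1197.2 - 0.0068673*I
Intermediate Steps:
((3776 + √(T - 7030)) + (822 + 821)*(5738 + 3874))/(-10918 - ((-5002 - 948) + 8199)) - 26579/(-10555) = ((3776 + √(-1146 - 7030)) + (822 + 821)*(5738 + 3874))/(-10918 - ((-5002 - 948) + 8199)) - 26579/(-10555) = ((3776 + √(-8176)) + 1643*9612)/(-10918 - (-5950 + 8199)) - 26579*(-1/10555) = ((3776 + 4*I*√511) + 15792516)/(-10918 - 1*2249) + 26579/10555 = (15796292 + 4*I*√511)/(-10918 - 2249) + 26579/10555 = (15796292 + 4*I*√511)/(-13167) + 26579/10555 = (15796292 + 4*I*√511)*(-1/13167) + 26579/10555 = (-15796292/13167 - 4*I*√511/13167) + 26579/10555 = -166379896367/138977685 - 4*I*√511/13167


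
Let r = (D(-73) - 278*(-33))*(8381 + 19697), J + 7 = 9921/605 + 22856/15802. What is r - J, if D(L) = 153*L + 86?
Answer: -256217991493736/4780105 ≈ -5.3601e+7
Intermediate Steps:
D(L) = 86 + 153*L
J = 51839026/4780105 (J = -7 + (9921/605 + 22856/15802) = -7 + (9921*(1/605) + 22856*(1/15802)) = -7 + (9921/605 + 11428/7901) = -7 + 85299761/4780105 = 51839026/4780105 ≈ 10.845)
r = -53600902 (r = ((86 + 153*(-73)) - 278*(-33))*(8381 + 19697) = ((86 - 11169) + 9174)*28078 = (-11083 + 9174)*28078 = -1909*28078 = -53600902)
r - J = -53600902 - 1*51839026/4780105 = -53600902 - 51839026/4780105 = -256217991493736/4780105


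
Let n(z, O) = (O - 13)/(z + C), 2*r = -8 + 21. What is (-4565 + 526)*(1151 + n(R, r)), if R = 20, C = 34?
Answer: -502027505/108 ≈ -4.6484e+6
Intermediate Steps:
r = 13/2 (r = (-8 + 21)/2 = (1/2)*13 = 13/2 ≈ 6.5000)
n(z, O) = (-13 + O)/(34 + z) (n(z, O) = (O - 13)/(z + 34) = (-13 + O)/(34 + z))
(-4565 + 526)*(1151 + n(R, r)) = (-4565 + 526)*(1151 + (-13 + 13/2)/(34 + 20)) = -4039*(1151 - 13/2/54) = -4039*(1151 + (1/54)*(-13/2)) = -4039*(1151 - 13/108) = -4039*124295/108 = -502027505/108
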